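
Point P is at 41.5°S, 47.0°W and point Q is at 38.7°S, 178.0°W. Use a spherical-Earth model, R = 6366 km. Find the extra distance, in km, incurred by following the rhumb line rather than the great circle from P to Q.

1332 km

Great circle: cos σ = sin φ₁ sin φ₂ + cos φ₁ cos φ₂ cos Δλ,  σ = 1.5400 rad → d_gc = 9803.4 km
Rhumb line: Δψ = +0.0639, q = Δφ/Δψ = 0.7647, d_rh = R√(Δφ²+q²Δλ²) = 11135.2 km
Excess = 11135.2 − 9803.4 = 1331.8 ≈ 1332 km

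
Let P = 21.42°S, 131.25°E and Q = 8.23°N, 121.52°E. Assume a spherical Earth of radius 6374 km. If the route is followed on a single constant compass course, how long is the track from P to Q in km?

3466 km

Δψ = ln[tan(π/4+φ₂/2)/tan(π/4+φ₁/2)] = +0.5270;  Δφ = +0.5175 rad,  Δλ = -0.1698 rad
q = Δφ/Δψ = 0.9819
d = R·√(Δφ² + q²Δλ²) = 6374·0.54369 = 3466 km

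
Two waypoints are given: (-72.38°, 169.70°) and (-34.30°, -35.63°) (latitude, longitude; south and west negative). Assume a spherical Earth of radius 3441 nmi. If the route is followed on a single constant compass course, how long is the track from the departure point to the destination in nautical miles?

5529 nmi

Rhumb course C = atan2(Δλ, Δψ) with Δψ = ln[tan(π/4+φ₂/2)/tan(π/4+φ₁/2)] = +1.2264, Δλ = +2.6995 → C = 65.57°
d = R·|Δφ| / |cos C| = 3441·0.66462 / 0.41363 = 5529 nmi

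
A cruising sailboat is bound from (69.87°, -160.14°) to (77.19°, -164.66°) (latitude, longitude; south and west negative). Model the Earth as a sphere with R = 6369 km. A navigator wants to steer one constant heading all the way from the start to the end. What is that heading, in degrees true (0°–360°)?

Meridional parts: M(φ₁)=+1.7288, M(φ₂)=+2.1870 → ΔM = +0.4582;  Δλ = -0.0789 rad
tan C = Δλ / ΔM = -0.1722 → C = 350.23°

350.2°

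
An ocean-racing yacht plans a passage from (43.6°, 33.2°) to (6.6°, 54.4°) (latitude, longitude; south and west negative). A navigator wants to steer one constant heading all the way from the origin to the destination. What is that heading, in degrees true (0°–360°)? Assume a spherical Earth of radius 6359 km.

Meridional parts: M(φ₁)=+0.8472, M(φ₂)=+0.1154 → ΔM = -0.7318;  Δλ = +0.3700 rad
tan C = Δλ / ΔM = -0.5056 → C = 153.18°

153.2°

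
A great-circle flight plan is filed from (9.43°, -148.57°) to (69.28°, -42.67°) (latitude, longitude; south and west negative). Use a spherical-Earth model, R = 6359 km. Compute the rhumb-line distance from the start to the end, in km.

10401 km

Δψ = ln[tan(π/4+φ₂/2)/tan(π/4+φ₁/2)] = +1.5340;  Δφ = +1.0446 rad,  Δλ = +1.8483 rad
q = Δφ/Δψ = 0.6810
d = R·√(Δφ² + q²Δλ²) = 6359·1.63564 = 10401 km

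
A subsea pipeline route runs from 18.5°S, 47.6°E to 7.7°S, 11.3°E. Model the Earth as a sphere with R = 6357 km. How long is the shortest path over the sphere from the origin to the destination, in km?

cos σ = sin φ₁ sin φ₂ + cos φ₁ cos φ₂ cos Δλ
      = sin(-18.50°)sin(-7.70°) + cos(-18.50°)cos(-7.70°)cos(-36.30°) = 0.7999
σ = 36.879° → d = Rσ = 6357·0.64366 = 4092 km

4092 km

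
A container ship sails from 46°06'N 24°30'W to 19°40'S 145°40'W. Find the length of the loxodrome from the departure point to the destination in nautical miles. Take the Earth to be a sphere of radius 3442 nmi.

7723 nmi

Δψ = ln[tan(π/4+φ₂/2)/tan(π/4+φ₁/2)] = -1.2590;  Δφ = -1.1478 rad,  Δλ = -2.1148 rad
q = Δφ/Δψ = 0.9117
d = R·√(Δφ² + q²Δλ²) = 3442·2.24388 = 7723 nmi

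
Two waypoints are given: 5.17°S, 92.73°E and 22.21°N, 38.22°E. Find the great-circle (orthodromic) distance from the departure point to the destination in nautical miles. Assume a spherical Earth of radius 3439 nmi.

cos σ = sin φ₁ sin φ₂ + cos φ₁ cos φ₂ cos Δλ
      = sin(-5.17°)sin(22.21°) + cos(-5.17°)cos(22.21°)cos(-54.51°) = 0.5012
σ = 59.918° → d = Rσ = 3439·1.04577 = 3596 nmi

3596 nmi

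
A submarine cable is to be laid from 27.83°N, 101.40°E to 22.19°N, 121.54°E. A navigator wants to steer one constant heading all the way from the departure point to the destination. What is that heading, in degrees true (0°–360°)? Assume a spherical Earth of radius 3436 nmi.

Δψ = ln[tan(π/4+φ₂/2)/tan(π/4+φ₁/2)] = -0.1087
Δλ = +0.3515 rad (taken the short way round)
course = atan2(Δλ, Δψ) = 107.18°

107.2°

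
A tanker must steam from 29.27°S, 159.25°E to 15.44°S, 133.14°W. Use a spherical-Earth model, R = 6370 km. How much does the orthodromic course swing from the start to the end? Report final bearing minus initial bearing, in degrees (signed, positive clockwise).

-28.8°

Initial bearing θ₁ = atan2(sin Δλ cos φ₂, cos φ₁ sin φ₂ − sin φ₁ cos φ₂ cos Δλ) = 93.39°
Final bearing θ₂ = (initial bearing from the destination back to the start) + 180° = 64.61°
Δθ = θ₂ − θ₁ = -28.8°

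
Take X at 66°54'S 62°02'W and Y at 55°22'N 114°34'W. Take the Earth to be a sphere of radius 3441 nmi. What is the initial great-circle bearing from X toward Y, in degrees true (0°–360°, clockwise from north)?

324.9°

N = sin Δλ·cos φ₂ = -0.4511;  D = cos φ₁ sin φ₂ − sin φ₁ cos φ₂ cos Δλ = +0.6408
initial course = atan2(N, D) = 324.86°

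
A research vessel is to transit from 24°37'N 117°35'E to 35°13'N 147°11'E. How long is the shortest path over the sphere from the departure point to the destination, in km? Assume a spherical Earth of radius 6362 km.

3067 km

cos σ = sin φ₁ sin φ₂ + cos φ₁ cos φ₂ cos Δλ
      = sin(24.62°)sin(35.22°) + cos(24.62°)cos(35.22°)cos(29.60°) = 0.8860
σ = 27.624° → d = Rσ = 6362·0.48214 = 3067 km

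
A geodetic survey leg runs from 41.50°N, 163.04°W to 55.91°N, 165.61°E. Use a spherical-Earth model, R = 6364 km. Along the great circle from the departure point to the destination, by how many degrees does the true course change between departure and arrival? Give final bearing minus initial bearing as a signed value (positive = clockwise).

-24.0°

Initial bearing θ₁ = atan2(sin Δλ cos φ₂, cos φ₁ sin φ₂ − sin φ₁ cos φ₂ cos Δλ) = 316.11°
Final bearing θ₂ = (initial bearing from the destination back to the start) + 180° = 292.11°
Δθ = θ₂ − θ₁ = -24.0°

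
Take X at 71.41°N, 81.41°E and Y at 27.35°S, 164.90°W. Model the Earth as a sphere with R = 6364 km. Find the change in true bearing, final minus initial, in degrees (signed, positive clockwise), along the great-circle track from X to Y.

Initial bearing θ₁ = atan2(sin Δλ cos φ₂, cos φ₁ sin φ₂ − sin φ₁ cos φ₂ cos Δλ) = 76.73°
Final bearing θ₂ = (initial bearing from the destination back to the start) + 180° = 159.55°
Δθ = θ₂ − θ₁ = +82.8°

+82.8°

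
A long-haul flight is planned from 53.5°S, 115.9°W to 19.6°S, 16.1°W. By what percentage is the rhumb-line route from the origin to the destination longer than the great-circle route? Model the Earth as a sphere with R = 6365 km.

6.0%

Great circle: σ = 1.3956 rad → d_gc = Rσ = 8883.2 km
Rhumb: Δφ = +0.5917, Δλ = +1.7418, Δψ = +0.7605, q = Δφ/Δψ = 0.7780 → d_rh = R√(Δφ²+q²Δλ²) = 9412.2 km
Excess = (9412.2 − 8883.2) / 8883.2 = 529.0 / 8883.2 = 5.96% ≈ 6.0%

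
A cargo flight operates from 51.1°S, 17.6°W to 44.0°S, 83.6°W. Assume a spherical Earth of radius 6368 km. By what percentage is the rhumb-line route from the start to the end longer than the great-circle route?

3.3%

Great circle: σ = 0.7607 rad → d_gc = Rσ = 4844.2 km
Rhumb: Δφ = +0.1239, Δλ = -1.1519, Δψ = +0.1840, q = Δφ/Δψ = 0.6735 → d_rh = R√(Δφ²+q²Δλ²) = 5002.9 km
Excess = (5002.9 − 4844.2) / 4844.2 = 158.7 / 4844.2 = 3.28% ≈ 3.3%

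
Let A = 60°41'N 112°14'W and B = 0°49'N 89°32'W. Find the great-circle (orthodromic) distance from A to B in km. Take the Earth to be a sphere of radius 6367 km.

cos σ = sin φ₁ sin φ₂ + cos φ₁ cos φ₂ cos Δλ
      = sin(60.68°)sin(0.82°) + cos(60.68°)cos(0.82°)cos(22.70°) = 0.4641
σ = 62.349° → d = Rσ = 6367·1.08819 = 6929 km

6929 km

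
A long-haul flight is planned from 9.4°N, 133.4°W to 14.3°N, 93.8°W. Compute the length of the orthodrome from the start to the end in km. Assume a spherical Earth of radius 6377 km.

cos σ = sin φ₁ sin φ₂ + cos φ₁ cos φ₂ cos Δλ
      = sin(9.40°)sin(14.30°) + cos(9.40°)cos(14.30°)cos(39.60°) = 0.7770
σ = 39.017° → d = Rσ = 6377·0.68098 = 4343 km

4343 km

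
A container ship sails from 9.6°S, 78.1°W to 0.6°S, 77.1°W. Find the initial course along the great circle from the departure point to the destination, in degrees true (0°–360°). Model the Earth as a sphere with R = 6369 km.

6.4°

θ = atan2( sin Δλ·cos φ₂ ,  cos φ₁ sin φ₂ − sin φ₁ cos φ₂ cos Δλ )
  = atan2(+0.0175, +0.1564) = 6.37°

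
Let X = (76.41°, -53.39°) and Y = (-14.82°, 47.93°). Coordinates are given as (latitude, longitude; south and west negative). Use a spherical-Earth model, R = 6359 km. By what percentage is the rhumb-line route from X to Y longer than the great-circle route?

Great circle: σ = 1.8684 rad → d_gc = Rσ = 11881.0 km
Rhumb: Δφ = -1.5923, Δλ = +1.7684, Δψ = -2.3889, q = Δφ/Δψ = 0.6665 → d_rh = R√(Δφ²+q²Δλ²) = 12597.4 km
Excess = (12597.4 − 11881.0) / 11881.0 = 716.4 / 11881.0 = 6.03% ≈ 6.0%

6.0%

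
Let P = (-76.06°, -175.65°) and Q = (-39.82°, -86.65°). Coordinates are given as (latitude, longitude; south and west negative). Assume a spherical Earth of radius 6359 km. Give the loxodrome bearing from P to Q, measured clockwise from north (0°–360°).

49.2°

Meridional parts: M(φ₁)=-2.1017, M(φ₂)=-0.7588 → ΔM = +1.3428;  Δλ = +1.5533 rad
tan C = Δλ / ΔM = +1.1568 → C = 49.16°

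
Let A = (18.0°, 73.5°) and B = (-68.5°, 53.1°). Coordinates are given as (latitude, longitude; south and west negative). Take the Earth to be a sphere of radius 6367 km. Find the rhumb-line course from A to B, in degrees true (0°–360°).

Δψ = ln[tan(π/4+φ₂/2)/tan(π/4+φ₁/2)] = -1.9809
Δλ = -0.3560 rad (taken the short way round)
course = atan2(Δλ, Δψ) = 190.19°

190.2°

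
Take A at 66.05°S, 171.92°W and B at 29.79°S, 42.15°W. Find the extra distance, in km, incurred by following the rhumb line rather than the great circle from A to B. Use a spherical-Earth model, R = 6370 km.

Great circle: cos σ = sin φ₁ sin φ₂ + cos φ₁ cos φ₂ cos Δλ,  σ = 1.3401 rad → d_gc = 8536.3 km
Rhumb line: Δψ = +1.0056, q = Δφ/Δψ = 0.6293, d_rh = R√(Δφ²+q²Δλ²) = 9934.3 km
Excess = 9934.3 − 8536.3 = 1398.0 ≈ 1398 km

1398 km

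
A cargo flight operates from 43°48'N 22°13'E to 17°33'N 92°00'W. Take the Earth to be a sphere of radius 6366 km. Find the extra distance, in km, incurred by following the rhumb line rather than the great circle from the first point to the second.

670 km

Great circle: cos σ = sin φ₁ sin φ₂ + cos φ₁ cos φ₂ cos Δλ,  σ = 1.6444 rad → d_gc = 10468.5 km
Rhumb line: Δψ = -0.5408, q = Δφ/Δψ = 0.8471, d_rh = R√(Δφ²+q²Δλ²) = 11138.5 km
Excess = 11138.5 − 10468.5 = 670.0 ≈ 670 km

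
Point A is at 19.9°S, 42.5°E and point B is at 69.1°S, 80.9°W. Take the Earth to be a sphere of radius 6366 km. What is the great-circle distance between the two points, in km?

9148 km

Haversine: a = sin²(Δφ/2)+cos φ₁ cos φ₂ sin²(Δλ/2) = 0.43333;  σ = 2·atan2(√a,√(1−a))
σ = 82.338° → d = Rσ = 6366·1.43707 = 9148 km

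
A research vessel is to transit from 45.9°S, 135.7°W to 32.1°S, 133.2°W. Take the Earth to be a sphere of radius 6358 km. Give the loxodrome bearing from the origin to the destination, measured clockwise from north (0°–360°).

8.0°

Meridional parts: M(φ₁)=-0.9038, M(φ₂)=-0.5921 → ΔM = +0.3117;  Δλ = +0.0436 rad
tan C = Δλ / ΔM = +0.1400 → C = 7.97°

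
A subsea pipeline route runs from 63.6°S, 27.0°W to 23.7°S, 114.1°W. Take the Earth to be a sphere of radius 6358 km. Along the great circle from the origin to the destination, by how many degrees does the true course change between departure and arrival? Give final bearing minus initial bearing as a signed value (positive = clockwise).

Initial bearing θ₁ = atan2(sin Δλ cos φ₂, cos φ₁ sin φ₂ − sin φ₁ cos φ₂ cos Δλ) = 261.47°
Final bearing θ₂ = (initial bearing from the destination back to the start) + 180° = 331.30°
Δθ = θ₂ − θ₁ = +69.8°

+69.8°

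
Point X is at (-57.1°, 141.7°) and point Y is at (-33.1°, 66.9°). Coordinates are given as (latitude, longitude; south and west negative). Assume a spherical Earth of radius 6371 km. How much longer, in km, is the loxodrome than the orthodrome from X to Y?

Great circle: cos σ = sin φ₁ sin φ₂ + cos φ₁ cos φ₂ cos Δλ,  σ = 0.9547 rad → d_gc = 6082.65 km
Rhumb line: Δψ = +0.6071, q = Δφ/Δψ = 0.6900, d_rh = R√(Δφ²+q²Δλ²) = 6329.10 km
Excess = 6329.10 − 6082.65 = 246.45 ≈ 246 km

246 km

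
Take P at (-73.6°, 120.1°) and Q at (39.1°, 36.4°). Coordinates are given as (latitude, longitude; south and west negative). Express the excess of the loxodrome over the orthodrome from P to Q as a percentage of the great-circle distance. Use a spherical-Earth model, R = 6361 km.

2.3%

Great circle: σ = 2.1907 rad → d_gc = Rσ = 13935.2 km
Rhumb: Δφ = +1.9670, Δλ = -1.4608, Δψ = +2.6798, q = Δφ/Δψ = 0.7340 → d_rh = R√(Δφ²+q²Δλ²) = 14250.4 km
Excess = (14250.4 − 13935.2) / 13935.2 = 315.2 / 13935.2 = 2.26% ≈ 2.3%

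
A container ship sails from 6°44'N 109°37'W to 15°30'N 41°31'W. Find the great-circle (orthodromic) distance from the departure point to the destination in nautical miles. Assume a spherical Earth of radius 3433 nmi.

4024 nmi

Haversine: a = sin²(Δφ/2)+cos φ₁ cos φ₂ sin²(Δλ/2) = 0.30586;  σ = 2·atan2(√a,√(1−a))
σ = 67.153° → d = Rσ = 3433·1.17204 = 4024 nmi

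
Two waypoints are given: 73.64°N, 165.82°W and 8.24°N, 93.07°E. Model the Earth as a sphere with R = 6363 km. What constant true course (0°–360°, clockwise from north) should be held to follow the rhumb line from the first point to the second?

224.5°

Meridional parts: M(φ₁)=+1.9397, M(φ₂)=+0.1443 → ΔM = -1.7954;  Δλ = -1.7647 rad
tan C = Δλ / ΔM = +0.9829 → C = 224.51°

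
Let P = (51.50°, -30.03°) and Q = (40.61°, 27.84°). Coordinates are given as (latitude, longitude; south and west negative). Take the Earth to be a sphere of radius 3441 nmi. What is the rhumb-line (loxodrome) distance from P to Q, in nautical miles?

2488 nmi

Rhumb course C = atan2(Δλ, Δψ) with Δψ = ln[tan(π/4+φ₂/2)/tan(π/4+φ₁/2)] = -0.2752, Δλ = +1.0100 → C = 105.24°
d = R·|Δφ| / |cos C| = 3441·0.19007 / 0.26288 = 2488 nmi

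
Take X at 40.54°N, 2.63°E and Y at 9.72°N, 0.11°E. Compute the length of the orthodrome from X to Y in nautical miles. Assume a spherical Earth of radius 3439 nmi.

1855 nmi

cos σ = sin φ₁ sin φ₂ + cos φ₁ cos φ₂ cos Δλ
      = sin(40.54°)sin(9.72°) + cos(40.54°)cos(9.72°)cos(-2.52°) = 0.8581
σ = 30.901° → d = Rσ = 3439·0.53932 = 1855 nmi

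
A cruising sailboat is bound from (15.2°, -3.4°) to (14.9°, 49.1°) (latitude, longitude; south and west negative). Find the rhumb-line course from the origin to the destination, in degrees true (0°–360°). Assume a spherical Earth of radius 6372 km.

90.3°

Δψ = ln[tan(π/4+φ₂/2)/tan(π/4+φ₁/2)] = -0.0054
Δλ = +0.9163 rad (taken the short way round)
course = atan2(Δλ, Δψ) = 90.34°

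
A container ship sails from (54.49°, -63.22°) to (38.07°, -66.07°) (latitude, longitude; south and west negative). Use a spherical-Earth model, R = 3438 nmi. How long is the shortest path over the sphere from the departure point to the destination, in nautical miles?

cos σ = sin φ₁ sin φ₂ + cos φ₁ cos φ₂ cos Δλ
      = sin(54.49°)sin(38.07°) + cos(54.49°)cos(38.07°)cos(-2.85°) = 0.9586
σ = 16.534° → d = Rσ = 3438·0.28858 = 992 nmi

992 nmi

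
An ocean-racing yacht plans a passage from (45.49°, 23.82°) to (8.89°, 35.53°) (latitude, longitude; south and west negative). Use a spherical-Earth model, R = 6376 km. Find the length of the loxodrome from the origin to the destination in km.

4226 km

Rhumb course C = atan2(Δλ, Δψ) with Δψ = ln[tan(π/4+φ₂/2)/tan(π/4+φ₁/2)] = -0.7377, Δλ = +0.2044 → C = 164.52°
d = R·|Δφ| / |cos C| = 6376·0.63879 / 0.96370 = 4226 km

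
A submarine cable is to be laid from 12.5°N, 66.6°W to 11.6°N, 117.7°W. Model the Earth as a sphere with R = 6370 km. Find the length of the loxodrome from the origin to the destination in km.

Δψ = ln[tan(π/4+φ₂/2)/tan(π/4+φ₁/2)] = -0.0161;  Δφ = -0.0157 rad,  Δλ = -0.8919 rad
q = Δφ/Δψ = 0.9780
d = R·√(Δφ² + q²Δλ²) = 6370·0.87234 = 5557 km

5557 km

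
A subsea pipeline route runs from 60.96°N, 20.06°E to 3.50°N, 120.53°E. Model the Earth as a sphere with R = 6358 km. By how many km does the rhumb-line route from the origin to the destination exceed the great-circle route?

553 km

Great circle: cos σ = sin φ₁ sin φ₂ + cos φ₁ cos φ₂ cos Δλ,  σ = 1.6055 rad → d_gc = 10207.6 km
Rhumb line: Δψ = -1.2898, q = Δφ/Δψ = 0.7775, d_rh = R√(Δφ²+q²Δλ²) = 10761.0 km
Excess = 10761.0 − 10207.6 = 553.4 ≈ 553 km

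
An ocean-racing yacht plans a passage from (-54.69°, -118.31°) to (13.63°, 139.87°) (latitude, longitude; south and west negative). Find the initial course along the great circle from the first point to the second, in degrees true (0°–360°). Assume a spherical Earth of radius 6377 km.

268.4°

θ = atan2( sin Δλ·cos φ₂ ,  cos φ₁ sin φ₂ − sin φ₁ cos φ₂ cos Δλ )
  = atan2(-0.9512, -0.0262) = 268.42°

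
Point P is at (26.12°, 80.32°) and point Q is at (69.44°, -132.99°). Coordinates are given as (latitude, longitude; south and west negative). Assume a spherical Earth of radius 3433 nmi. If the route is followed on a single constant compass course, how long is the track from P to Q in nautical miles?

Rhumb course C = atan2(Δλ, Δψ) with Δψ = ln[tan(π/4+φ₂/2)/tan(π/4+φ₁/2)] = +1.2347, Δλ = +2.5602 → C = 64.25°
d = R·|Δφ| / |cos C| = 3433·0.75608 / 0.43438 = 5975 nmi

5975 nmi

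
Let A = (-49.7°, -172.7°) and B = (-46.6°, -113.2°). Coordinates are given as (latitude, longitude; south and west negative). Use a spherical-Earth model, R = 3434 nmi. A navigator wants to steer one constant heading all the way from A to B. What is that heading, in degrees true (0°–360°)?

Δψ = ln[tan(π/4+φ₂/2)/tan(π/4+φ₁/2)] = +0.0811
Δλ = +1.0385 rad (taken the short way round)
course = atan2(Δλ, Δψ) = 85.53°

85.5°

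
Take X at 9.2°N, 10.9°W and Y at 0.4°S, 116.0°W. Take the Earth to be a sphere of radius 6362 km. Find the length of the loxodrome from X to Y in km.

11671 km

Rhumb course C = atan2(Δλ, Δψ) with Δψ = ln[tan(π/4+φ₂/2)/tan(π/4+φ₁/2)] = -0.1682, Δλ = -1.8343 → C = 264.76°
d = R·|Δφ| / |cos C| = 6362·0.16755 / 0.09134 = 11671 km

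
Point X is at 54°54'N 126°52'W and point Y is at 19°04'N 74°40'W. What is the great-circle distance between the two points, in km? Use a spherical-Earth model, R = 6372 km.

5906 km

cos σ = sin φ₁ sin φ₂ + cos φ₁ cos φ₂ cos Δλ
      = sin(54.90°)sin(19.07°) + cos(54.90°)cos(19.07°)cos(52.20°) = 0.6004
σ = 53.105° → d = Rσ = 6372·0.92685 = 5906 km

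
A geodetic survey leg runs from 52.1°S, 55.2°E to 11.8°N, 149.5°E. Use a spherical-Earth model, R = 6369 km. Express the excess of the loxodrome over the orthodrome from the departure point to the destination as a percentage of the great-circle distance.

2.3%

Great circle: σ = 1.7787 rad → d_gc = Rσ = 11328.8 km
Rhumb: Δφ = +1.1153, Δλ = +1.6458, Δψ = +1.2764, q = Δφ/Δψ = 0.8737 → d_rh = R√(Δφ²+q²Δλ²) = 11590.5 km
Excess = (11590.5 − 11328.8) / 11328.8 = 261.7 / 11328.8 = 2.31% ≈ 2.3%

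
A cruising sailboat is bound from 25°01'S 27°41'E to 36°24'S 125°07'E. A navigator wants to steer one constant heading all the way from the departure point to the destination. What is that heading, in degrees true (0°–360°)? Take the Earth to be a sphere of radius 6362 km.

97.8°

Meridional parts: M(φ₁)=-0.4512, M(φ₂)=-0.6829 → ΔM = -0.2317;  Δλ = +1.7005 rad
tan C = Δλ / ΔM = -7.3384 → C = 97.76°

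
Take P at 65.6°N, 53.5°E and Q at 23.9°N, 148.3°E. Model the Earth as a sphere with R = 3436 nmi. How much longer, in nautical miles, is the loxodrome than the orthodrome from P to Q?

297 nmi

Great circle: cos σ = sin φ₁ sin φ₂ + cos φ₁ cos φ₂ cos Δλ,  σ = 1.2267 rad → d_gc = 4214.9 nmi
Rhumb line: Δψ = -1.1017, q = Δφ/Δψ = 0.6606, d_rh = R√(Δφ²+q²Δλ²) = 4512.0 nmi
Excess = 4512.0 − 4214.9 = 297.1 ≈ 297 nmi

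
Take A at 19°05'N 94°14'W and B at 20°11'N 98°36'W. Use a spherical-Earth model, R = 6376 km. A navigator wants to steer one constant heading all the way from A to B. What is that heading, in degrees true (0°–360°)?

Meridional parts: M(φ₁)=+0.3394, M(φ₂)=+0.3598 → ΔM = +0.0204;  Δλ = -0.0762 rad
tan C = Δλ / ΔM = -3.7388 → C = 284.97°

285.0°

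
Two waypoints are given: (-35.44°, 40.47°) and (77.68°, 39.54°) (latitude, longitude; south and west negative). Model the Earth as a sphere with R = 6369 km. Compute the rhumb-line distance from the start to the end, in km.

Δψ = ln[tan(π/4+φ₂/2)/tan(π/4+φ₁/2)] = +2.8885;  Δφ = +1.9743 rad,  Δλ = -0.0162 rad
q = Δφ/Δψ = 0.6835
d = R·√(Δφ² + q²Δλ²) = 6369·1.97435 = 12575 km

12575 km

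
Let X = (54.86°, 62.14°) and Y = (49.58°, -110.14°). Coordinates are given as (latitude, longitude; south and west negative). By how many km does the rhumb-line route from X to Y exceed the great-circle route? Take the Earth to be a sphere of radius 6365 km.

Great circle: cos σ = sin φ₁ sin φ₂ + cos φ₁ cos φ₂ cos Δλ,  σ = 1.3153 rad → d_gc = 8371.7 km
Rhumb line: Δψ = -0.1507, q = Δφ/Δψ = 0.6117, d_rh = R√(Δφ²+q²Δλ²) = 11721.6 km
Excess = 11721.6 − 8371.7 = 3349.9 ≈ 3350 km

3350 km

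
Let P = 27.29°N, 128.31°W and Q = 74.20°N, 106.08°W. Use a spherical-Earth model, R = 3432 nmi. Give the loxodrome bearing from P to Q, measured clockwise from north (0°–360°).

14.7°

Δψ = ln[tan(π/4+φ₂/2)/tan(π/4+φ₁/2)] = +1.4796
Δλ = +0.3880 rad (taken the short way round)
course = atan2(Δλ, Δψ) = 14.69°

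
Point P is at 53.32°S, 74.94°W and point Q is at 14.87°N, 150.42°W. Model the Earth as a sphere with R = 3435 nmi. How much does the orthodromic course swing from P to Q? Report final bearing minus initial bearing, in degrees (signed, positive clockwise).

+34.2°

At departure: θ₁ = atan2(sin Δλ cos φ₂, cos φ₁ sin φ₂ − sin φ₁ cos φ₂ cos Δλ) = 290.38°
At arrival: θ₂ = atan2(sin Δλ cos φ₁, −cos φ₂ sin φ₁ + sin φ₂ cos φ₁ cos Δλ) = 324.60°
Δθ = θ₂ − θ₁ = +34.2°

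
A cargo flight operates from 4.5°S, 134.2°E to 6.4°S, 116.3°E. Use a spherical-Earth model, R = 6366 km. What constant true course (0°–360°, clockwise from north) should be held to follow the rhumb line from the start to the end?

263.9°

Meridional parts: M(φ₁)=-0.0786, M(φ₂)=-0.1119 → ΔM = -0.0333;  Δλ = -0.3124 rad
tan C = Δλ / ΔM = +9.3780 → C = 263.91°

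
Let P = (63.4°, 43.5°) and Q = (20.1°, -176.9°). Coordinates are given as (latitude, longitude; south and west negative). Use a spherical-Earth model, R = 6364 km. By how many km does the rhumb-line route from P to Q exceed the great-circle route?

1752 km

Great circle: cos σ = sin φ₁ sin φ₂ + cos φ₁ cos φ₂ cos Δλ,  σ = 1.5837 rad → d_gc = 10078.86 km
Rhumb line: Δψ = -1.0840, q = Δφ/Δψ = 0.6971, d_rh = R√(Δφ²+q²Δλ²) = 11831.35 km
Excess = 11831.35 − 10078.86 = 1752.49 ≈ 1752 km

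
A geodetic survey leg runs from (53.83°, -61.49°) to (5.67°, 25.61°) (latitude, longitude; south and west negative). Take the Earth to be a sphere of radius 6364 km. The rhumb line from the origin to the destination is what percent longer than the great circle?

Great circle: σ = 1.4611 rad → d_gc = Rσ = 9298.5 km
Rhumb: Δφ = -0.8406, Δλ = +1.5202, Δψ = -1.0200, q = Δφ/Δψ = 0.8241 → d_rh = R√(Δφ²+q²Δλ²) = 9600.6 km
Excess = (9600.6 − 9298.5) / 9298.5 = 302.1 / 9298.5 = 3.249% ≈ 3.2%

3.2%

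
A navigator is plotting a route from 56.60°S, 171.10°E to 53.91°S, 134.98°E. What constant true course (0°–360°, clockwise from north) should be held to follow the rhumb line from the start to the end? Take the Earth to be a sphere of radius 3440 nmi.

Δψ = ln[tan(π/4+φ₂/2)/tan(π/4+φ₁/2)] = +0.0824
Δλ = -0.6304 rad (taken the short way round)
course = atan2(Δλ, Δψ) = 277.45°

277.4°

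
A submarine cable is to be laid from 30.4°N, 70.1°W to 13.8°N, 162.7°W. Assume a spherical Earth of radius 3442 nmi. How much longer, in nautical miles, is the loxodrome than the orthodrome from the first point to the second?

104 nmi

Great circle: cos σ = sin φ₁ sin φ₂ + cos φ₁ cos φ₂ cos Δλ,  σ = 1.4880 rad → d_gc = 5121.7 nmi
Rhumb line: Δψ = -0.3142, q = Δφ/Δψ = 0.9222, d_rh = R√(Δφ²+q²Δλ²) = 5226.1 nmi
Excess = 5226.1 − 5121.7 = 104.4 ≈ 104 nmi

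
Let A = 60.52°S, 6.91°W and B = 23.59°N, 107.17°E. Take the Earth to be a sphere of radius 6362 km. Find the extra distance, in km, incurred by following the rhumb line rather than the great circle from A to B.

540 km

Great circle: cos σ = sin φ₁ sin φ₂ + cos φ₁ cos φ₂ cos Δλ,  σ = 2.1322 rad → d_gc = 13565.1 km
Rhumb line: Δψ = +1.7591, q = Δφ/Δψ = 0.8345, d_rh = R√(Δφ²+q²Δλ²) = 14105.5 km
Excess = 14105.5 − 13565.1 = 540.4 ≈ 540 km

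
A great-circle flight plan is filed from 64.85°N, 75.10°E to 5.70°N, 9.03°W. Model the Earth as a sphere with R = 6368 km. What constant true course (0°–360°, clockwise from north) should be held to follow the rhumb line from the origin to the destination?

Meridional parts: M(φ₁)=+1.5003, M(φ₂)=+0.0996 → ΔM = -1.4006;  Δλ = -1.4683 rad
tan C = Δλ / ΔM = +1.0483 → C = 226.35°

226.4°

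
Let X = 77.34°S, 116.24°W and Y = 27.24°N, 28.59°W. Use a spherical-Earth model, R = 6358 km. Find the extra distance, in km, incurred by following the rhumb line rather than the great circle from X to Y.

Great circle: cos σ = sin φ₁ sin φ₂ + cos φ₁ cos φ₂ cos Δλ,  σ = 2.0248 rad → d_gc = 12873.92 km
Rhumb line: Δψ = +2.6933, q = Δφ/Δψ = 0.6777, d_rh = R√(Δφ²+q²Δλ²) = 13346.43 km
Excess = 13346.43 − 12873.92 = 472.51 ≈ 473 km

473 km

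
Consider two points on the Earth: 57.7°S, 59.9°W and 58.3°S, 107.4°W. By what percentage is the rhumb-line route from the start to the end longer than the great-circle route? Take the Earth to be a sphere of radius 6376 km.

Great circle: σ = 0.4303 rad → d_gc = Rσ = 2743.4 km
Rhumb: Δφ = -0.0105, Δλ = -0.8290, Δψ = -0.0198, q = Δφ/Δψ = 0.5299 → d_rh = R√(Δφ²+q²Δλ²) = 2801.8 km
Excess = (2801.8 − 2743.4) / 2743.4 = 58.4 / 2743.4 = 2.13% ≈ 2.1%

2.1%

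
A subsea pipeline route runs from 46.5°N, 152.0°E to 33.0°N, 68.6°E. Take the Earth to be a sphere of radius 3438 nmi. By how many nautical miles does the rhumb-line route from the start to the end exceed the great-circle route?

Great circle: cos σ = sin φ₁ sin φ₂ + cos φ₁ cos φ₂ cos Δλ,  σ = 1.0912 rad → d_gc = 3751.5 nmi
Rhumb line: Δψ = -0.3082, q = Δφ/Δψ = 0.7646, d_rh = R√(Δφ²+q²Δλ²) = 3911.1 nmi
Excess = 3911.1 − 3751.5 = 159.6 ≈ 160 nmi

160 nmi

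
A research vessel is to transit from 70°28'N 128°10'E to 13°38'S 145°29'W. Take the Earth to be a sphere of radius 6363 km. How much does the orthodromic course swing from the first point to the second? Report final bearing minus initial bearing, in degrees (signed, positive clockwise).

+62.0°

At departure: θ₁ = atan2(sin Δλ cos φ₂, cos φ₁ sin φ₂ − sin φ₁ cos φ₂ cos Δλ) = 98.05°
At arrival: θ₂ = atan2(sin Δλ cos φ₁, −cos φ₂ sin φ₁ + sin φ₂ cos φ₁ cos Δλ) = 160.08°
Δθ = θ₂ − θ₁ = +62.0°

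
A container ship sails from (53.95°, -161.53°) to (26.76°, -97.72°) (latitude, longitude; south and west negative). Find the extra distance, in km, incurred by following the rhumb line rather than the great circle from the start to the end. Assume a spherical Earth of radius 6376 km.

145 km

Great circle: cos σ = sin φ₁ sin φ₂ + cos φ₁ cos φ₂ cos Δλ,  σ = 0.9324 rad → d_gc = 5944.7 km
Rhumb line: Δψ = -0.6377, q = Δφ/Δψ = 0.7442, d_rh = R√(Δφ²+q²Δλ²) = 6089.4 km
Excess = 6089.4 − 5944.7 = 144.7 ≈ 145 km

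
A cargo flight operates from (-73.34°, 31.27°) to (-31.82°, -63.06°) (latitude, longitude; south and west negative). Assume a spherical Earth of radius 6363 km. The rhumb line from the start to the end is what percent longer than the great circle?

8.3%

Great circle: σ = 1.0625 rad → d_gc = Rσ = 6760.4 km
Rhumb: Δφ = +0.7247, Δλ = -1.6464, Δψ = +1.3350, q = Δφ/Δψ = 0.5428 → d_rh = R√(Δφ²+q²Δλ²) = 7321.2 km
Excess = (7321.2 − 6760.4) / 6760.4 = 560.8 / 6760.4 = 8.30% ≈ 8.3%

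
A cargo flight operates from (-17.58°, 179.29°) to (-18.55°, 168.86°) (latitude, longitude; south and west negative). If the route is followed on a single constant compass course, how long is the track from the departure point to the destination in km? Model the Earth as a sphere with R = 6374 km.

1108 km

Rhumb course C = atan2(Δλ, Δψ) with Δψ = ln[tan(π/4+φ₂/2)/tan(π/4+φ₁/2)] = -0.0178, Δλ = -0.1820 → C = 264.41°
d = R·|Δφ| / |cos C| = 6374·0.01693 / 0.09736 = 1108 km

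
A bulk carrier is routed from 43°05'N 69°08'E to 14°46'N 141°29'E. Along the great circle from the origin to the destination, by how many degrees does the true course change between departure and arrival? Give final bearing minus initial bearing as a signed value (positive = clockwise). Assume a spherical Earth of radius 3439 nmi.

+40.1°

Initial bearing θ₁ = atan2(sin Δλ cos φ₂, cos φ₁ sin φ₂ − sin φ₁ cos φ₂ cos Δλ) = 90.88°
Final bearing θ₂ = (initial bearing from the destination back to the start) + 180° = 130.96°
Δθ = θ₂ − θ₁ = +40.1°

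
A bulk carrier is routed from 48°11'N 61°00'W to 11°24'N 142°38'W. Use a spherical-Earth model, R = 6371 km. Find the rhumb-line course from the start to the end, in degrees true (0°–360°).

241.9°

Δψ = ln[tan(π/4+φ₂/2)/tan(π/4+φ₁/2)] = -0.7620
Δλ = -1.4248 rad (taken the short way round)
course = atan2(Δλ, Δψ) = 241.86°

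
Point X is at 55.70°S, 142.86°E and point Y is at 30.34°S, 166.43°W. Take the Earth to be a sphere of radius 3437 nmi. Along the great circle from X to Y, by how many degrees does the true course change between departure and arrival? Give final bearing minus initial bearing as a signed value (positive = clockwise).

Initial bearing θ₁ = atan2(sin Δλ cos φ₂, cos φ₁ sin φ₂ − sin φ₁ cos φ₂ cos Δλ) = 75.98°
Final bearing θ₂ = (initial bearing from the destination back to the start) + 180° = 39.31°
Δθ = θ₂ − θ₁ = -36.7°

-36.7°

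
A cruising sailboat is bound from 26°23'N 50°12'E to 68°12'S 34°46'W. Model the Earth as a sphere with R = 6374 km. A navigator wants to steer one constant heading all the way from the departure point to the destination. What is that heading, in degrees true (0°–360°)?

Meridional parts: M(φ₁)=+0.4777, M(φ₂)=-1.6473 → ΔM = -2.1250;  Δλ = -1.4829 rad
tan C = Δλ / ΔM = +0.6979 → C = 214.91°

214.9°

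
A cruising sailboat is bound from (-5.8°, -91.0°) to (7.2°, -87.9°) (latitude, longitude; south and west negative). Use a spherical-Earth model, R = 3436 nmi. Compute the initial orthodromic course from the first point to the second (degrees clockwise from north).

N = sin Δλ·cos φ₂ = +0.0537;  D = cos φ₁ sin φ₂ − sin φ₁ cos φ₂ cos Δλ = +0.2248
initial course = atan2(N, D) = 13.42°

13.4°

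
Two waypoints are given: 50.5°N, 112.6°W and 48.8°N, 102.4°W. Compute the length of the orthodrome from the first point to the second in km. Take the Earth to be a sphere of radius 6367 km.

757 km

cos σ = sin φ₁ sin φ₂ + cos φ₁ cos φ₂ cos Δλ
      = sin(50.50°)sin(48.80°) + cos(50.50°)cos(48.80°)cos(10.20°) = 0.9929
σ = 6.813° → d = Rσ = 6367·0.11891 = 757 km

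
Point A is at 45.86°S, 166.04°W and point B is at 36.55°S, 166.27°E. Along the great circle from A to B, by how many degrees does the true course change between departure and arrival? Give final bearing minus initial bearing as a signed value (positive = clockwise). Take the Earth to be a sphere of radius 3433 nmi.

+18.5°

At departure: θ₁ = atan2(sin Δλ cos φ₂, cos φ₁ sin φ₂ − sin φ₁ cos φ₂ cos Δλ) = 284.39°
At arrival: θ₂ = atan2(sin Δλ cos φ₁, −cos φ₂ sin φ₁ + sin φ₂ cos φ₁ cos Δλ) = 302.89°
Δθ = θ₂ − θ₁ = +18.5°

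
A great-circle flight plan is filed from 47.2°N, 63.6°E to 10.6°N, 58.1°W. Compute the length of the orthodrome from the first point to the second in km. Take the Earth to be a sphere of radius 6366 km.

Haversine: a = sin²(Δφ/2)+cos φ₁ cos φ₂ sin²(Δλ/2) = 0.60798;  σ = 2·atan2(√a,√(1−a))
σ = 102.472° → d = Rσ = 6366·1.78848 = 11385 km

11385 km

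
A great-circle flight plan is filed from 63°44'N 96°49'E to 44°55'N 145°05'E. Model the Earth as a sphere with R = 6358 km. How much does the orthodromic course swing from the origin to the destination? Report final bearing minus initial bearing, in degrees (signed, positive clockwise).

+40.5°

Initial bearing θ₁ = atan2(sin Δλ cos φ₂, cos φ₁ sin φ₂ − sin φ₁ cos φ₂ cos Δλ) = 101.78°
Final bearing θ₂ = (initial bearing from the destination back to the start) + 180° = 142.28°
Δθ = θ₂ − θ₁ = +40.5°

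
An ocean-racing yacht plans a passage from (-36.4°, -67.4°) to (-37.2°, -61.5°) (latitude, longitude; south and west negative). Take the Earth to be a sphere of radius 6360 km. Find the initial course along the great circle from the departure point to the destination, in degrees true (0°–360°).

N = sin Δλ·cos φ₂ = +0.0819;  D = cos φ₁ sin φ₂ − sin φ₁ cos φ₂ cos Δλ = -0.0165
initial course = atan2(N, D) = 101.37°

101.4°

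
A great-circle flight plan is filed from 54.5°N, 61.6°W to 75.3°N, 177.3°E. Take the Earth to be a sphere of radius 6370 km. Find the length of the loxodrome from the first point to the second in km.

Rhumb course C = atan2(Δλ, Δψ) with Δψ = ln[tan(π/4+φ₂/2)/tan(π/4+φ₁/2)] = +0.9089, Δλ = -2.1136 → C = 293.27°
d = R·|Δφ| / |cos C| = 6370·0.36303 / 0.39505 = 5854 km

5854 km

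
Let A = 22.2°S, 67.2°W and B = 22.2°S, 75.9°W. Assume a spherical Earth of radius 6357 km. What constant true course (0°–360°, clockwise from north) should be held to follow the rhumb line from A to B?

270.0°

Δψ = ln[tan(π/4+φ₂/2)/tan(π/4+φ₁/2)] = +0.0000
Δλ = -0.1518 rad (taken the short way round)
course = atan2(Δλ, Δψ) = 270.00°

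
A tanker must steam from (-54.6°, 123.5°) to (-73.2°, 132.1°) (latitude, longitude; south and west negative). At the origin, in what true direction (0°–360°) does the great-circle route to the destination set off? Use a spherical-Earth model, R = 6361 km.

N = sin Δλ·cos φ₂ = +0.0432;  D = cos φ₁ sin φ₂ − sin φ₁ cos φ₂ cos Δλ = -0.3216
initial course = atan2(N, D) = 172.35°

172.3°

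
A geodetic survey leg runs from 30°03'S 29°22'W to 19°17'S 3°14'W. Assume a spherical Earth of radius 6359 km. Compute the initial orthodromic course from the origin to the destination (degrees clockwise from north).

71.6°

N = sin Δλ·cos φ₂ = +0.4158;  D = cos φ₁ sin φ₂ − sin φ₁ cos φ₂ cos Δλ = +0.1385
initial course = atan2(N, D) = 71.58°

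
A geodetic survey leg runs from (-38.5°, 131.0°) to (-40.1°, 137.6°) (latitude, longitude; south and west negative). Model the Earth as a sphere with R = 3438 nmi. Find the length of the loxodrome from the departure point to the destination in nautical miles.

321 nmi

Δψ = ln[tan(π/4+φ₂/2)/tan(π/4+φ₁/2)] = -0.0361;  Δφ = -0.0279 rad,  Δλ = +0.1152 rad
q = Δφ/Δψ = 0.7738
d = R·√(Δφ² + q²Δλ²) = 3438·0.09341 = 321 nmi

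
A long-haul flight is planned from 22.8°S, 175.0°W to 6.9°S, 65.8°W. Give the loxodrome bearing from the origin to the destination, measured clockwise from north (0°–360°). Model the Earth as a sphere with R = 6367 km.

Δψ = ln[tan(π/4+φ₂/2)/tan(π/4+φ₁/2)] = +0.2882
Δλ = +1.9059 rad (taken the short way round)
course = atan2(Δλ, Δψ) = 81.40°

81.4°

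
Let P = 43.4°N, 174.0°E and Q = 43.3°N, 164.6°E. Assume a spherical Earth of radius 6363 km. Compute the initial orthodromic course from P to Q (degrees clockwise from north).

272.4°

θ = atan2( sin Δλ·cos φ₂ ,  cos φ₁ sin φ₂ − sin φ₁ cos φ₂ cos Δλ )
  = atan2(-0.1189, +0.0050) = 272.39°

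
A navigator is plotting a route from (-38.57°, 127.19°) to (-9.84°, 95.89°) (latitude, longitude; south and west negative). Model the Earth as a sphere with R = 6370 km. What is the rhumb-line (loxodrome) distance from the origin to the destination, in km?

Rhumb course C = atan2(Δλ, Δψ) with Δψ = ln[tan(π/4+φ₂/2)/tan(π/4+φ₁/2)] = +0.5581, Δλ = -0.5463 → C = 315.61°
d = R·|Δφ| / |cos C| = 6370·0.50143 / 0.71461 = 4470 km

4470 km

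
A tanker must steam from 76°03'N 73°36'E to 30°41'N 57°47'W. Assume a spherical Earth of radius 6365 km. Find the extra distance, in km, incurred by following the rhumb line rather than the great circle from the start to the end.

Great circle: cos σ = sin φ₁ sin φ₂ + cos φ₁ cos φ₂ cos Δλ,  σ = 1.2045 rad → d_gc = 7666.5 km
Rhumb line: Δψ = -1.5378, q = Δφ/Δψ = 0.5149, d_rh = R√(Δφ²+q²Δλ²) = 9048.4 km
Excess = 9048.4 − 7666.5 = 1381.9 ≈ 1382 km

1382 km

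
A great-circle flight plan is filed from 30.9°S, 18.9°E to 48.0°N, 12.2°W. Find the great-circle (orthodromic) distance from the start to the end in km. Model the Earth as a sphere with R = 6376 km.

9313 km

cos σ = sin φ₁ sin φ₂ + cos φ₁ cos φ₂ cos Δλ
      = sin(-30.90°)sin(48.00°) + cos(-30.90°)cos(48.00°)cos(-31.10°) = 0.1100
σ = 83.685° → d = Rσ = 6376·1.46058 = 9313 km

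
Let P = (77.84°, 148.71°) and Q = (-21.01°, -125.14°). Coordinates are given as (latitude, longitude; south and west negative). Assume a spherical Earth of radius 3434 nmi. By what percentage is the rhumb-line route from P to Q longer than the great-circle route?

3.9%

Great circle: σ = 1.9148 rad → d_gc = Rσ = 6575.5 nmi
Rhumb: Δφ = -1.7253, Δλ = +1.5036, Δψ = -2.6147, q = Δφ/Δψ = 0.6598 → d_rh = R√(Δφ²+q²Δλ²) = 6834.3 nmi
Excess = (6834.3 − 6575.5) / 6575.5 = 258.8 / 6575.5 = 3.94% ≈ 3.9%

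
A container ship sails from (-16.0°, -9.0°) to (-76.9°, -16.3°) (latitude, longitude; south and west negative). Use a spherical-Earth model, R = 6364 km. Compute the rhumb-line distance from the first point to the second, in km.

Rhumb course C = atan2(Δλ, Δψ) with Δψ = ln[tan(π/4+φ₂/2)/tan(π/4+φ₁/2)] = -1.8814, Δλ = -0.1274 → C = 183.87°
d = R·|Δφ| / |cos C| = 6364·1.06291 / 0.99771 = 6780 km

6780 km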